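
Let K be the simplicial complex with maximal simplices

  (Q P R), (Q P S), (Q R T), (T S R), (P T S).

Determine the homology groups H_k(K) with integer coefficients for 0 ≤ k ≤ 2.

Fix the vertex order P < Q < R < S < T and write every simplex with vertices in increasing order. Then dim K = 2 and the simplices of K are:

  0-simplices (5): P, Q, R, S, T
  1-simplices (10): PQ, PR, PS, PT, QR, QS, QT, RS, RT, ST
  2-simplices (5): PQR, PQS, PST, QRT, RST

so the chain groups are C_0 ≅ Z^5, C_1 ≅ Z^10, C_2 ≅ Z^5.

The boundary map ∂_1: C_1 → C_0 maps an edge to its endpoints' difference, ∂[p,q] = q − p. For instance
  ∂PR = R − P.
The 5×10 boundary matrix has rank 4 and Smith normal form diag(1,1,1,1).

Boundary ∂_2: C_2 → C_1 acts by ∂[p,q,r] = [q,r] − [p,r] + [p,q]. For instance
  ∂PQR = QR − PR + PQ,
  ∂PST = ST − PT + PS.
This gives a 10×5 integer matrix of rank 5; reducing to Smith normal form yields diagonal entries (1,1,1,1,1).

Reading off H_k = ker ∂_k / im ∂_{k+1}:

  H_0: rank C_0 − rank ∂_1 = 5 − 4 = 1, and the invariant factors of ∂_1 are all 1, so H_0 = Z.
  H_1: rank ker ∂_1 − rank ∂_2 = (10 − 4) − 5 = 1, and the invariant factors of ∂_2 are all 1, so H_1 = Z.
  H_2: rank ker ∂_2 − rank ∂_3 = (5 − 5) − 0 = 0, and there is no ∂_3, so H_2 = 0.

(K is a triangulation of the Möbius band.)

H_0 ≅ Z,  H_1 ≅ Z,  H_2 = 0.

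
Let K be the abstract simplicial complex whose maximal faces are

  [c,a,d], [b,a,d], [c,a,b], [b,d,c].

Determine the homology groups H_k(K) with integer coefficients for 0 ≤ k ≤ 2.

Take the total order a < b < c < d on the vertex set. Then K (dimension 2) consists of the simplices:

  0-simplices (4): a, b, c, d
  1-simplices (6): ab, ac, ad, bc, bd, cd
  2-simplices (4): abc, abd, acd, bcd

giving chain groups C_0 ≅ Z^4, C_1 ≅ Z^6, C_2 ≅ Z^4.

The boundary map ∂_1: C_1 → C_0 is given by ∂[p,q] = [q] − [p].
This gives a 4×6 integer matrix of rank 3; reducing to Smith normal form yields diagonal entries (1,1,1).

The boundary map ∂_2: C_2 → C_1 acts by ∂[p,q,r] = [q,r] − [p,r] + [p,q]. For instance
  ∂bcd = cd − bd + bc,
  ∂abd = bd − ad + ab.
This gives a 6×4 integer matrix of rank 3; reducing to Smith normal form yields diagonal entries (1,1,1).

From H_k ≅ ker(∂_k) / im(∂_{k+1}) we obtain:

  H_0: rank C_0 − rank ∂_1 = 4 − 3 = 1, and the invariant factors of ∂_1 are all 1, so H_0 = Z.
  H_1: rank ker ∂_1 − rank ∂_2 = (6 − 3) − 3 = 0, and the invariant factors of ∂_2 are all 1, so H_1 = 0.
  H_2: rank ker ∂_2 − rank ∂_3 = (4 − 3) − 0 = 1, and there is no ∂_3, so H_2 = Z.

As a check, the Euler characteristic is 4 − 6 + 4 = 2, which agrees with 1 − 0 + 1 = 2.

H_0 = Z,  H_1 = 0,  H_2 = Z.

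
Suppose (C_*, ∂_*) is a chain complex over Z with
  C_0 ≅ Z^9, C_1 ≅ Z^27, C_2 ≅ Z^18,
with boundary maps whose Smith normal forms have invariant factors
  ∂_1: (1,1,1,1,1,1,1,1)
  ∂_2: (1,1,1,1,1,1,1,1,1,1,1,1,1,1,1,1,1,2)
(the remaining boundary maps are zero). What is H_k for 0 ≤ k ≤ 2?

H_0: b_0 = 9 − 0 − 8 = 1; torsion from ∂_1 factors > 1: none. So H_0 ≅ Z.
H_1: b_1 = 27 − 8 − 18 = 1; torsion from ∂_2 factors > 1: [2]. So H_1 ≅ Z ⊕ Z_2.
H_2: b_2 = 18 − 18 − 0 = 0; torsion from ∂_3 factors > 1: none. So H_2 ≅ 0.

H_0 ≅ Z,  H_1 ≅ Z ⊕ Z_2,  H_2 = 0.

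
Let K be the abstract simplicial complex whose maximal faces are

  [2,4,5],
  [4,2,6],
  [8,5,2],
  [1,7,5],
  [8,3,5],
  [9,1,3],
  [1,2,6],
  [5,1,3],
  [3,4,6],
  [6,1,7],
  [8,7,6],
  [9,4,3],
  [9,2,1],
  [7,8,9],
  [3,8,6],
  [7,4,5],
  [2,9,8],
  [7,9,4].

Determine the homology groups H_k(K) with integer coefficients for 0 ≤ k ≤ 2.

Order the vertices as 1 < 2 < 3 < 4 < 5 < 6 < 7 < 8 < 9. Listing each simplex with vertices in this order, K has dimension 2 with simplices:

  0-simplices (9): [1], [2], [3], [4], [5], [6], [7], [8], [9]
  1-simplices (27): (27 of them)
  2-simplices (18): [1,2,6], [1,2,9], [1,3,5], [1,3,9], [1,5,7], [1,6,7], [2,4,5], [2,4,6], [2,5,8], [2,8,9], [3,4,6], [3,4,9], [3,5,8], [3,6,8], [4,5,7], [4,7,9], [6,7,8], [7,8,9]

so the chain groups are C_0 ≅ Z^9, C_1 ≅ Z^27, C_2 ≅ Z^18.

∂_1: C_1 → C_0 is given by ∂[p,q] = [q] − [p].
The resulting 9×27 matrix has rank 8, and its Smith normal form has invariant factors (1,1,1,1,1,1,1,1).

Boundary ∂_2: C_2 → C_1 sends each 2-simplex [p,q,r] to [q,r] − [p,r] + [p,q]. For instance
  ∂[1,2,6] = [2,6] − [1,6] + [1,2],
  ∂[1,6,7] = [6,7] − [1,7] + [1,6].
The 27×18 boundary matrix has rank 17 and Smith normal form diag(1,1,1,1,1,1,1,1,1,1,1,1,1,1,1,1,1).

From H_k ≅ ker(∂_k) / im(∂_{k+1}) we obtain:

  H_0: rank C_0 − rank ∂_1 = 9 − 8 = 1, and the invariant factors of ∂_1 are all 1, so H_0 ≅ Z.
  H_1: rank ker ∂_1 − rank ∂_2 = (27 − 8) − 17 = 2, and the invariant factors of ∂_2 are all 1, so H_1 ≅ Z^2.
  H_2: rank ker ∂_2 − rank ∂_3 = (18 − 17) − 0 = 1, and there is no ∂_3, so H_2 ≅ Z.

(K is a triangulation of the torus T^2.)

H_0 = Z,  H_1 = Z^2,  H_2 = Z.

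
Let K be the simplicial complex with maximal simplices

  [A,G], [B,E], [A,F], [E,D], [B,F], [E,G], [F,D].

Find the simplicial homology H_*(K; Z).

H_0 ≅ Z,  H_1 ≅ Z^2.

K has 6 vertices, 7 edges.
rank ∂_0 = 0, rank ∂_1 = 5 ⇒ b_0 = 6 − 0 − 5 = 1; all invariant factors of ∂_1 are 1 so no torsion. So H_0 = Z.
rank ∂_1 = 5, rank ∂_2 = 0 ⇒ b_1 = 7 − 5 − 0 = 2. So H_1 = Z^2.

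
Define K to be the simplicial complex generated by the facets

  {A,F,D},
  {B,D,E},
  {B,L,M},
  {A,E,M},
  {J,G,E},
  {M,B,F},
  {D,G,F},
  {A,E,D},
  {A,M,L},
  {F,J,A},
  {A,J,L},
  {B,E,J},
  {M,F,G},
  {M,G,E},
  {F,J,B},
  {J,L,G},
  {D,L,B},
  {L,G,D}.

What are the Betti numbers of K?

K has 9 vertices, 27 edges, 18 triangles.
rank ∂_0 = 0, rank ∂_1 = 8 ⇒ b_0 = 9 − 0 − 8 = 1; all invariant factors of ∂_1 are 1 so no torsion. So H_0 ≅ Z.
rank ∂_1 = 8, rank ∂_2 = 17 ⇒ b_1 = 27 − 8 − 17 = 2; all invariant factors of ∂_2 are 1 so no torsion. So H_1 ≅ Z^2.
rank ∂_2 = 17, rank ∂_3 = 0 ⇒ b_2 = 18 − 17 − 0 = 1. So H_2 ≅ Z.

b_0 = 1, b_1 = 2, b_2 = 1.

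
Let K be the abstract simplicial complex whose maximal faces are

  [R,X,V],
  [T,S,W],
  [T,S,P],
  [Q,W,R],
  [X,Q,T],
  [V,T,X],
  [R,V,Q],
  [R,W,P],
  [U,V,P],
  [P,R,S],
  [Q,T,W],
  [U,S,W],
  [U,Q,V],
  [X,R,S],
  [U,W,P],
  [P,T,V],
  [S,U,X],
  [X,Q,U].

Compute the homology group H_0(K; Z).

Fix the vertex order P < Q < R < S < T < U < V < W < X and write every simplex with vertices in increasing order. Then dim K = 2 and the simplices of K are:

  0-simplices (9): P, Q, R, S, T, U, V, W, X
  1-simplices (27): PR, PS, PT, PU, PV, PW, QR, QT, QU, QV, QW, QX, RS, RV, RW, RX, ST, SU, SW, SX, TV, TW, TX, UV, UW, UX, VX
  2-simplices (18): PRS, PRW, PST, PTV, PUV, PUW, QRV, QRW, QTW, QTX, QUV, QUX, RSX, RVX, STW, SUW, SUX, TVX

Hence C_0 ≅ Z^9, C_1 ≅ Z^27, C_2 ≅ Z^18.

∂_1: C_1 → C_0 is given by ∂[p,q] = [q] − [p]. For instance
  ∂PT = T − P.
As a 9×27 matrix over Z this has rank 8, with invariant factors (1,1,1,1,1,1,1,1).

∂_2: C_2 → C_1 maps a triangle to the signed sum of its edges. For instance
  ∂SUW = UW − SW + SU,
  ∂PST = ST − PT + PS.
As a 27×18 matrix over Z this has rank 18, with invariant factors (1,1,1,1,1,1,1,1,1,1,1,1,1,1,1,1,1,2).

Now H_k = ker ∂_k / im ∂_{k+1}, so:

  H_0: rank C_0 − rank ∂_1 = 9 − 8 = 1, and the invariant factors of ∂_1 are all 1, so H_0 = Z.

H_0 = Z.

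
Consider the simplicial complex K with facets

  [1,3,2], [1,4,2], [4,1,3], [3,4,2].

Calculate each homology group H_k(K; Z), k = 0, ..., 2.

H_0 ≅ Z,  H_1 = 0,  H_2 ≅ Z.

We work with the vertex ordering 1 < 2 < 3 < 4. The simplices of K, each written with vertices in increasing order, are:

  0-simplices (4): [1], [2], [3], [4]
  1-simplices (6): [1,2], [1,3], [1,4], [2,3], [2,4], [3,4]
  2-simplices (4): [1,2,3], [1,2,4], [1,3,4], [2,3,4]

Hence C_0 ≅ Z^4, C_1 ≅ Z^6, C_2 ≅ Z^4.

∂_1: C_1 → C_0 sends each edge [p,q] (with p < q) to q − p. For instance
  ∂[2,3] = [3] − [2].
As a 4×6 matrix over Z this has rank 3, with invariant factors (1,1,1).

The boundary map ∂_2: C_2 → C_1 maps a triangle to the signed sum of its edges. For instance
  ∂[1,2,4] = [2,4] − [1,4] + [1,2],
  ∂[1,3,4] = [3,4] − [1,4] + [1,3].
The 6×4 boundary matrix has rank 3 and Smith normal form diag(1,1,1).

From H_k ≅ ker(∂_k) / im(∂_{k+1}) we obtain:

  H_0: rank C_0 − rank ∂_1 = 4 − 3 = 1, and the invariant factors of ∂_1 are all 1, so H_0 ≅ Z.
  H_1: rank ker ∂_1 − rank ∂_2 = (6 − 3) − 3 = 0, and the invariant factors of ∂_2 are all 1, so H_1 ≅ 0.
  H_2: rank ker ∂_2 − rank ∂_3 = (4 − 3) − 0 = 1, and there is no ∂_3, so H_2 ≅ Z.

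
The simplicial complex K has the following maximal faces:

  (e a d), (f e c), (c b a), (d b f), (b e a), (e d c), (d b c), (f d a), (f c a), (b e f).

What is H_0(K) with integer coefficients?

H_0 = Z.

Take the total order a < b < c < d < e < f on the vertex set. Then K (dimension 2) consists of the simplices:

  0-simplices (6): a, b, c, d, e, f
  1-simplices (15): ab, ac, ad, ae, af, bc, bd, be, bf, cd, ce, cf, de, df, ef
  2-simplices (10): abc, abe, acf, ade, adf, bcd, bdf, bef, cde, cef

so the chain groups are C_0 ≅ Z^6, C_1 ≅ Z^15, C_2 ≅ Z^10.

∂_1: C_1 → C_0 is given by ∂[p,q] = [q] − [p].
The 6×15 boundary matrix has rank 5 and Smith normal form diag(1,1,1,1,1).

∂_2: C_2 → C_1 sends each 2-simplex [p,q,r] to [q,r] − [p,r] + [p,q]. For instance
  ∂cef = ef − cf + ce,
  ∂adf = df − af + ad.
The 15×10 boundary matrix has rank 10 and Smith normal form diag(1,1,1,1,1,1,1,1,1,2).

Computing H_k = (kernel of ∂_k) / (image of ∂_{k+1}):

  H_0: rank C_0 − rank ∂_1 = 6 − 5 = 1, and the invariant factors of ∂_1 are all 1, so H_0 = Z.

(K is a triangulation of the real projective plane RP^2.)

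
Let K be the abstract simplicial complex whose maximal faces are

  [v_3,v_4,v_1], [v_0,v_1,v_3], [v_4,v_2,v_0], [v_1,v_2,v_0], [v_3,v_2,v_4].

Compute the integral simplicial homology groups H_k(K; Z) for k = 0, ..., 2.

Order the vertices as v_0 < v_1 < v_2 < v_3 < v_4. Listing each simplex with vertices in this order, K has dimension 2 with simplices:

  0-simplices (5): [v_0], [v_1], [v_2], [v_3], [v_4]
  1-simplices (10): [v_0,v_1], [v_0,v_2], [v_0,v_3], [v_0,v_4], [v_1,v_2], [v_1,v_3], [v_1,v_4], [v_2,v_3], [v_2,v_4], [v_3,v_4]
  2-simplices (5): [v_0,v_1,v_2], [v_0,v_1,v_3], [v_0,v_2,v_4], [v_1,v_3,v_4], [v_2,v_3,v_4]

Hence C_0 ≅ Z^5, C_1 ≅ Z^10, C_2 ≅ Z^5.

The boundary map ∂_1: C_1 → C_0 maps an edge to its endpoints' difference, ∂[p,q] = q − p. For instance
  ∂[v_0,v_4] = [v_4] − [v_0].
The resulting 5×10 matrix has rank 4, and its Smith normal form has invariant factors (1,1,1,1).

∂_2: C_2 → C_1 acts by ∂[p,q,r] = [q,r] − [p,r] + [p,q]. For instance
  ∂[v_0,v_1,v_2] = [v_1,v_2] − [v_0,v_2] + [v_0,v_1],
  ∂[v_1,v_3,v_4] = [v_3,v_4] − [v_1,v_4] + [v_1,v_3].
As a 10×5 matrix over Z this has rank 5, with invariant factors (1,1,1,1,1).

Now H_k = ker ∂_k / im ∂_{k+1}, so:

  H_0: rank C_0 − rank ∂_1 = 5 − 4 = 1, and the invariant factors of ∂_1 are all 1, so H_0 ≅ Z.
  H_1: rank ker ∂_1 − rank ∂_2 = (10 − 4) − 5 = 1, and the invariant factors of ∂_2 are all 1, so H_1 ≅ Z.
  H_2: rank ker ∂_2 − rank ∂_3 = (5 − 5) − 0 = 0, and there is no ∂_3, so H_2 ≅ 0.

(K is a triangulation of the Möbius band.)

H_0 = Z,  H_1 = Z,  H_2 = 0.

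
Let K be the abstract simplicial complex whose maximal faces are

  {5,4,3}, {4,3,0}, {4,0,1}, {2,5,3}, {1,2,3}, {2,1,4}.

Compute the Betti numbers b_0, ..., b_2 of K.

We work with the vertex ordering 0 < 1 < 2 < 3 < 4 < 5. The simplices of K, each written with vertices in increasing order, are:

  0-simplices (6): [0], [1], [2], [3], [4], [5]
  1-simplices (12): [0,1], [0,3], [0,4], [1,2], [1,3], [1,4], [2,3], [2,4], [2,5], [3,4], [3,5], [4,5]
  2-simplices (6): [0,1,4], [0,3,4], [1,2,3], [1,2,4], [2,3,5], [3,4,5]

giving chain groups C_0 ≅ Z^6, C_1 ≅ Z^12, C_2 ≅ Z^6.

The boundary map ∂_1: C_1 → C_0 maps an edge to its endpoints' difference, ∂[p,q] = q − p. For instance
  ∂[1,2] = [2] − [1].
This gives a 6×12 integer matrix of rank 5; reducing to Smith normal form yields diagonal entries (1,1,1,1,1).

∂_2: C_2 → C_1 acts by ∂[p,q,r] = [q,r] − [p,r] + [p,q]. For instance
  ∂[2,3,5] = [3,5] − [2,5] + [2,3],
  ∂[3,4,5] = [4,5] − [3,5] + [3,4].
This gives a 12×6 integer matrix of rank 6; reducing to Smith normal form yields diagonal entries (1,1,1,1,1,1).

Computing H_k = (kernel of ∂_k) / (image of ∂_{k+1}):

  H_0: rank C_0 − rank ∂_1 = 6 − 5 = 1, and the invariant factors of ∂_1 are all 1, so H_0 = Z.
  H_1: rank ker ∂_1 − rank ∂_2 = (12 − 5) − 6 = 1, and the invariant factors of ∂_2 are all 1, so H_1 = Z.
  H_2: rank ker ∂_2 − rank ∂_3 = (6 − 6) − 0 = 0, and there is no ∂_3, so H_2 = 0.

Hence the Betti numbers are b_0 = 1, b_1 = 1, b_2 = 0.

b_0 = 1, b_1 = 1, b_2 = 0.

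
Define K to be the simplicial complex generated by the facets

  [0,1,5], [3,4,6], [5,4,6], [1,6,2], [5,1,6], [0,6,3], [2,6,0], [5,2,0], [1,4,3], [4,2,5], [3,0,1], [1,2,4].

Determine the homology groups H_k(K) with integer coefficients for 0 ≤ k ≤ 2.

H_0 = Z,  H_1 = Z/2,  H_2 = 0.

We work with the vertex ordering 0 < 1 < 2 < 3 < 4 < 5 < 6. The simplices of K, each written with vertices in increasing order, are:

  0-simplices (7): [0], [1], [2], [3], [4], [5], [6]
  1-simplices (18): [0,1], [0,2], [0,3], [0,5], [0,6], [1,2], [1,3], [1,4], [1,5], [1,6], [2,4], [2,5], [2,6], [3,4], [3,6], [4,5], [4,6], [5,6]
  2-simplices (12): [0,1,3], [0,1,5], [0,2,5], [0,2,6], [0,3,6], [1,2,4], [1,2,6], [1,3,4], [1,5,6], [2,4,5], [3,4,6], [4,5,6]

giving chain groups C_0 ≅ Z^7, C_1 ≅ Z^18, C_2 ≅ Z^12.

The boundary map ∂_1: C_1 → C_0 maps an edge to its endpoints' difference, ∂[p,q] = q − p.
This gives a 7×18 integer matrix of rank 6; reducing to Smith normal form yields diagonal entries (1,1,1,1,1,1).

Boundary ∂_2: C_2 → C_1 maps a triangle to the signed sum of its edges. For instance
  ∂[1,2,4] = [2,4] − [1,4] + [1,2],
  ∂[0,1,3] = [1,3] − [0,3] + [0,1].
The resulting 18×12 matrix has rank 12, and its Smith normal form has invariant factors (1,1,1,1,1,1,1,1,1,1,1,2).

Computing H_k = (kernel of ∂_k) / (image of ∂_{k+1}):

  H_0: rank C_0 − rank ∂_1 = 7 − 6 = 1, and the invariant factors of ∂_1 are all 1, so H_0 = Z.
  H_1: rank ker ∂_1 − rank ∂_2 = (18 − 6) − 12 = 0, and ∂_2 has invariant factor 2 > 1, so H_1 = Z/2.
  H_2: rank ker ∂_2 − rank ∂_3 = (12 − 12) − 0 = 0, and there is no ∂_3, so H_2 = 0.

As a check, the Euler characteristic is 7 − 18 + 12 = 1, which agrees with 1 − 0 + 0 = 1.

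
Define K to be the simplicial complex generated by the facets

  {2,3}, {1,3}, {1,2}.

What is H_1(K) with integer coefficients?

We work with the vertex ordering 1 < 2 < 3. The simplices of K, each written with vertices in increasing order, are:

  0-simplices (3): [1], [2], [3]
  1-simplices (3): [1,2], [1,3], [2,3]

Hence C_0 ≅ Z^3, C_1 ≅ Z^3.

The boundary map ∂_1: C_1 → C_0 sends each edge [p,q] (with p < q) to q − p.
As a 3×3 matrix over Z this has rank 2, with invariant factors (1,1).

Now H_k = ker ∂_k / im ∂_{k+1}, so:

  H_1: rank ker ∂_1 − rank ∂_2 = (3 − 2) − 0 = 1, and there is no ∂_2, so H_1 = Z.

H_1 = Z.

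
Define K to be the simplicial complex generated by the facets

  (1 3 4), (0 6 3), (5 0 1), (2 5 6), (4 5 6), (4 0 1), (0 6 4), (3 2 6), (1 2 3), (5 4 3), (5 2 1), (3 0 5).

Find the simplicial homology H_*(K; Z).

H_0 ≅ Z,  H_1 ≅ Z/2,  H_2 = 0.

Order the vertices as 0 < 1 < 2 < 3 < 4 < 5 < 6. Listing each simplex with vertices in this order, K has dimension 2 with simplices:

  0-simplices (7): [0], [1], [2], [3], [4], [5], [6]
  1-simplices (18): [0,1], [0,3], [0,4], [0,5], [0,6], [1,2], [1,3], [1,4], [1,5], [2,3], [2,5], [2,6], [3,4], [3,5], [3,6], [4,5], [4,6], [5,6]
  2-simplices (12): [0,1,4], [0,1,5], [0,3,5], [0,3,6], [0,4,6], [1,2,3], [1,2,5], [1,3,4], [2,3,6], [2,5,6], [3,4,5], [4,5,6]

so the chain groups are C_0 ≅ Z^7, C_1 ≅ Z^18, C_2 ≅ Z^12.

Boundary ∂_1: C_1 → C_0 sends each edge [p,q] (with p < q) to q − p.
The resulting 7×18 matrix has rank 6, and its Smith normal form has invariant factors (1,1,1,1,1,1).

∂_2: C_2 → C_1 sends each 2-simplex [p,q,r] to [q,r] − [p,r] + [p,q]. For instance
  ∂[2,5,6] = [5,6] − [2,6] + [2,5],
  ∂[0,1,5] = [1,5] − [0,5] + [0,1].
The 18×12 boundary matrix has rank 12 and Smith normal form diag(1,1,1,1,1,1,1,1,1,1,1,2).

Computing H_k = (kernel of ∂_k) / (image of ∂_{k+1}):

  H_0: rank C_0 − rank ∂_1 = 7 − 6 = 1, and the invariant factors of ∂_1 are all 1, so H_0 = Z.
  H_1: rank ker ∂_1 − rank ∂_2 = (18 − 6) − 12 = 0, and ∂_2 has invariant factor 2 > 1, so H_1 = Z/2.
  H_2: rank ker ∂_2 − rank ∂_3 = (12 − 12) − 0 = 0, and there is no ∂_3, so H_2 = 0.

As a check, the Euler characteristic is 7 − 18 + 12 = 1, which agrees with 1 − 0 + 0 = 1.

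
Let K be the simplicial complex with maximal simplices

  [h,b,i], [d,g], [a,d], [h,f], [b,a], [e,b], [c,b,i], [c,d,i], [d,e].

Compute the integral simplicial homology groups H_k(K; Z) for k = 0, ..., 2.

Order the vertices as a < b < c < d < e < f < g < h < i. Listing each simplex with vertices in this order, K has dimension 2 with simplices:

  0-simplices (9): a, b, c, d, e, f, g, h, i
  1-simplices (13): ab, ad, bc, be, bh, bi, cd, ci, de, dg, di, fh, hi
  2-simplices (3): bci, bhi, cdi

so the chain groups are C_0 ≅ Z^9, C_1 ≅ Z^13, C_2 ≅ Z^3.

The boundary map ∂_1: C_1 → C_0 is given by ∂[p,q] = [q] − [p]. For instance
  ∂de = e − d.
The resulting 9×13 matrix has rank 8, and its Smith normal form has invariant factors (1,1,1,1,1,1,1,1).

Boundary ∂_2: C_2 → C_1 acts by ∂[p,q,r] = [q,r] − [p,r] + [p,q]. For instance
  ∂bci = ci − bi + bc,
  ∂cdi = di − ci + cd.
The 13×3 boundary matrix has rank 3 and Smith normal form diag(1,1,1).

Computing H_k = (kernel of ∂_k) / (image of ∂_{k+1}):

  H_0: rank C_0 − rank ∂_1 = 9 − 8 = 1, and the invariant factors of ∂_1 are all 1, so H_0 ≅ Z.
  H_1: rank ker ∂_1 − rank ∂_2 = (13 − 8) − 3 = 2, and the invariant factors of ∂_2 are all 1, so H_1 ≅ Z^2.
  H_2: rank ker ∂_2 − rank ∂_3 = (3 − 3) − 0 = 0, and there is no ∂_3, so H_2 ≅ 0.

H_0 ≅ Z,  H_1 ≅ Z^2,  H_2 = 0.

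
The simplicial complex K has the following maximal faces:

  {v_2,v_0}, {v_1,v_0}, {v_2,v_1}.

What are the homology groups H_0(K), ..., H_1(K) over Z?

Fix the vertex order v_0 < v_1 < v_2 and write every simplex with vertices in increasing order. Then dim K = 1 and the simplices of K are:

  0-simplices (3): [v_0], [v_1], [v_2]
  1-simplices (3): [v_0,v_1], [v_0,v_2], [v_1,v_2]

giving chain groups C_0 ≅ Z^3, C_1 ≅ Z^3.

The boundary map ∂_1: C_1 → C_0 sends each edge [p,q] (with p < q) to q − p.
As a 3×3 matrix over Z this has rank 2, with invariant factors (1,1).

Now H_k = ker ∂_k / im ∂_{k+1}, so:

  H_0: rank C_0 − rank ∂_1 = 3 − 2 = 1, and the invariant factors of ∂_1 are all 1, so H_0 ≅ Z.
  H_1: rank ker ∂_1 − rank ∂_2 = (3 − 2) − 0 = 1, and there is no ∂_2, so H_1 ≅ Z.

H_0 ≅ Z,  H_1 ≅ Z.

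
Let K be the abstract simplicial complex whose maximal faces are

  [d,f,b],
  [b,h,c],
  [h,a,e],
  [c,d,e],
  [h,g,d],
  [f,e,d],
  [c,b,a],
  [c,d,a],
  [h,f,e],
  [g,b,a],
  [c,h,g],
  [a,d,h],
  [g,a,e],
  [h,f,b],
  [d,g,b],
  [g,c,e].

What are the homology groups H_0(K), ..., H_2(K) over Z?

H_0 ≅ Z,  H_1 ≅ Z^2,  H_2 ≅ Z.

Take the total order a < b < c < d < e < f < g < h on the vertex set. Then K (dimension 2) consists of the simplices:

  0-simplices (8): a, b, c, d, e, f, g, h
  1-simplices (24): ab, ac, ad, ae, ag, ah, bc, bd, bf, bg, bh, cd, ce, cg, ch, de, df, dg, dh, ef, eg, eh, fh, gh
  2-simplices (16): abc, abg, acd, adh, aeg, aeh, bch, bdf, bdg, bfh, cde, ceg, cgh, def, dgh, efh

giving chain groups C_0 ≅ Z^8, C_1 ≅ Z^24, C_2 ≅ Z^16.

Boundary ∂_1: C_1 → C_0 is given by ∂[p,q] = [q] − [p]. For instance
  ∂bf = f − b.
The resulting 8×24 matrix has rank 7, and its Smith normal form has invariant factors (1,1,1,1,1,1,1).

Boundary ∂_2: C_2 → C_1 sends each 2-simplex [p,q,r] to [q,r] − [p,r] + [p,q]. For instance
  ∂bdg = dg − bg + bd,
  ∂def = ef − df + de.
As a 24×16 matrix over Z this has rank 15, with invariant factors (1,1,1,1,1,1,1,1,1,1,1,1,1,1,1).

From H_k ≅ ker(∂_k) / im(∂_{k+1}) we obtain:

  H_0: rank C_0 − rank ∂_1 = 8 − 7 = 1, and the invariant factors of ∂_1 are all 1, so H_0 = Z.
  H_1: rank ker ∂_1 − rank ∂_2 = (24 − 7) − 15 = 2, and the invariant factors of ∂_2 are all 1, so H_1 = Z^2.
  H_2: rank ker ∂_2 − rank ∂_3 = (16 − 15) − 0 = 1, and there is no ∂_3, so H_2 = Z.

(K is a triangulation of the torus T^2.)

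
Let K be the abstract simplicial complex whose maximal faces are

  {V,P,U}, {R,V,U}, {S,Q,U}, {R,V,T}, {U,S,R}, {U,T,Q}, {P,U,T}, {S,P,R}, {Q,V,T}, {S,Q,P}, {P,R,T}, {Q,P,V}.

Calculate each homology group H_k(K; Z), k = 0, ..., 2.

H_0 ≅ Z,  H_1 ≅ Z/2,  H_2 = 0.

Fix the vertex order P < Q < R < S < T < U < V and write every simplex with vertices in increasing order. Then dim K = 2 and the simplices of K are:

  0-simplices (7): P, Q, R, S, T, U, V
  1-simplices (18): PQ, PR, PS, PT, PU, PV, QS, QT, QU, QV, RS, RT, RU, RV, SU, TU, TV, UV
  2-simplices (12): PQS, PQV, PRS, PRT, PTU, PUV, QSU, QTU, QTV, RSU, RTV, RUV

Hence C_0 ≅ Z^7, C_1 ≅ Z^18, C_2 ≅ Z^12.

∂_1: C_1 → C_0 is given by ∂[p,q] = [q] − [p].
As a 7×18 matrix over Z this has rank 6, with invariant factors (1,1,1,1,1,1).

∂_2: C_2 → C_1 acts by ∂[p,q,r] = [q,r] − [p,r] + [p,q]. For instance
  ∂RTV = TV − RV + RT,
  ∂RUV = UV − RV + RU.
The 18×12 boundary matrix has rank 12 and Smith normal form diag(1,1,1,1,1,1,1,1,1,1,1,2).

Computing H_k = (kernel of ∂_k) / (image of ∂_{k+1}):

  H_0: rank C_0 − rank ∂_1 = 7 − 6 = 1, and the invariant factors of ∂_1 are all 1, so H_0 ≅ Z.
  H_1: rank ker ∂_1 − rank ∂_2 = (18 − 6) − 12 = 0, and ∂_2 has invariant factor 2 > 1, so H_1 ≅ Z/2.
  H_2: rank ker ∂_2 − rank ∂_3 = (12 − 12) − 0 = 0, and there is no ∂_3, so H_2 ≅ 0.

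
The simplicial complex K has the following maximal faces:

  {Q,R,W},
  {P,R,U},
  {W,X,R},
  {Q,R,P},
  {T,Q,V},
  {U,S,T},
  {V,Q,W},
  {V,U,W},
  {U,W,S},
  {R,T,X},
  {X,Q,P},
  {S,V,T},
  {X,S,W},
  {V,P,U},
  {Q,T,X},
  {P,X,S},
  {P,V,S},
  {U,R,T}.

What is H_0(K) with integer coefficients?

H_0 = Z.

We work with the vertex ordering P < Q < R < S < T < U < V < W < X. The simplices of K, each written with vertices in increasing order, are:

  0-simplices (9): P, Q, R, S, T, U, V, W, X
  1-simplices (27): PQ, PR, PS, PU, PV, PX, QR, QT, QV, QW, QX, RT, RU, RW, RX, ST, SU, SV, SW, SX, TU, TV, TX, UV, UW, VW, WX
  2-simplices (18): PQR, PQX, PRU, PSV, PSX, PUV, QRW, QTV, QTX, QVW, RTU, RTX, RWX, STU, STV, SUW, SWX, UVW

giving chain groups C_0 ≅ Z^9, C_1 ≅ Z^27, C_2 ≅ Z^18.

The boundary map ∂_1: C_1 → C_0 maps an edge to its endpoints' difference, ∂[p,q] = q − p. For instance
  ∂QR = R − Q.
This gives a 9×27 integer matrix of rank 8; reducing to Smith normal form yields diagonal entries (1,1,1,1,1,1,1,1).

The boundary map ∂_2: C_2 → C_1 maps a triangle to the signed sum of its edges. For instance
  ∂STV = TV − SV + ST,
  ∂QVW = VW − QW + QV.
As a 27×18 matrix over Z this has rank 18, with invariant factors (1,1,1,1,1,1,1,1,1,1,1,1,1,1,1,1,1,2).

From H_k ≅ ker(∂_k) / im(∂_{k+1}) we obtain:

  H_0: rank C_0 − rank ∂_1 = 9 − 8 = 1, and the invariant factors of ∂_1 are all 1, so H_0 = Z.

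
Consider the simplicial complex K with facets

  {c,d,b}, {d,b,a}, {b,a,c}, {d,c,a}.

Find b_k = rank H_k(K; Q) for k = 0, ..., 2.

Take the total order a < b < c < d on the vertex set. Then K (dimension 2) consists of the simplices:

  0-simplices (4): a, b, c, d
  1-simplices (6): ab, ac, ad, bc, bd, cd
  2-simplices (4): abc, abd, acd, bcd

giving chain groups C_0 ≅ Z^4, C_1 ≅ Z^6, C_2 ≅ Z^4.

Boundary ∂_1: C_1 → C_0 maps an edge to its endpoints' difference, ∂[p,q] = q − p. For instance
  ∂cd = d − c.
The 4×6 boundary matrix has rank 3 and Smith normal form diag(1,1,1).

∂_2: C_2 → C_1 sends each 2-simplex [p,q,r] to [q,r] − [p,r] + [p,q]. For instance
  ∂acd = cd − ad + ac,
  ∂bcd = cd − bd + bc.
The resulting 6×4 matrix has rank 3, and its Smith normal form has invariant factors (1,1,1).

Computing H_k = (kernel of ∂_k) / (image of ∂_{k+1}):

  H_0: rank C_0 − rank ∂_1 = 4 − 3 = 1, and the invariant factors of ∂_1 are all 1, so H_0 = Z.
  H_1: rank ker ∂_1 − rank ∂_2 = (6 − 3) − 3 = 0, and the invariant factors of ∂_2 are all 1, so H_1 = 0.
  H_2: rank ker ∂_2 − rank ∂_3 = (4 − 3) − 0 = 1, and there is no ∂_3, so H_2 = Z.

As a check, the Euler characteristic is 4 − 6 + 4 = 2, which agrees with 1 − 0 + 1 = 2.

Hence the Betti numbers are b_0 = 1, b_1 = 0, b_2 = 1.

b_0 = 1, b_1 = 0, b_2 = 1.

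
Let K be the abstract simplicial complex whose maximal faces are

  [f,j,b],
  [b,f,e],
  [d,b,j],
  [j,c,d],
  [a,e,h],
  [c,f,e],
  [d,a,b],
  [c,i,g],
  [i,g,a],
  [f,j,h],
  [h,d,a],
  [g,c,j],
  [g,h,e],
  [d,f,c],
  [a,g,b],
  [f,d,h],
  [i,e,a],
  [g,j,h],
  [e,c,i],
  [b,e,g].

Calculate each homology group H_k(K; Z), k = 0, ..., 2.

We work with the vertex ordering a < b < c < d < e < f < g < h < i < j. The simplices of K, each written with vertices in increasing order, are:

  0-simplices (10): a, b, c, d, e, f, g, h, i, j
  1-simplices (30): ab, ad, ae, ag, ah, ai, bd, be, bf, bg, bj, cd, ce, cf, cg, ci, cj, df, dh, dj, ef, eg, eh, ei, fh, fj, gh, gi, gj, hj
  2-simplices (20): abd, abg, adh, aeh, aei, agi, bdj, bef, beg, bfj, cdf, cdj, cef, cei, cgi, cgj, dfh, egh, fhj, ghj

so the chain groups are C_0 ≅ Z^10, C_1 ≅ Z^30, C_2 ≅ Z^20.

The boundary map ∂_1: C_1 → C_0 sends each edge [p,q] (with p < q) to q − p.
As a 10×30 matrix over Z this has rank 9, with invariant factors (1,1,1,1,1,1,1,1,1).

∂_2: C_2 → C_1 sends each 2-simplex [p,q,r] to [q,r] − [p,r] + [p,q]. For instance
  ∂fhj = hj − fj + fh,
  ∂cgj = gj − cj + cg.
The resulting 30×20 matrix has rank 20, and its Smith normal form has invariant factors (1,1,1,1,1,1,1,1,1,1,1,1,1,1,1,1,1,1,1,2).

Reading off H_k = ker ∂_k / im ∂_{k+1}:

  H_0: rank C_0 − rank ∂_1 = 10 − 9 = 1, and the invariant factors of ∂_1 are all 1, so H_0 ≅ Z.
  H_1: rank ker ∂_1 − rank ∂_2 = (30 − 9) − 20 = 1, and ∂_2 has invariant factor 2 > 1, so H_1 ≅ Z ⊕ Z/2.
  H_2: rank ker ∂_2 − rank ∂_3 = (20 − 20) − 0 = 0, and there is no ∂_3, so H_2 ≅ 0.

As a check, the Euler characteristic is 10 − 30 + 20 = 0, which agrees with 1 − 1 + 0 = 0.

H_0 = Z,  H_1 = Z ⊕ Z/2,  H_2 = 0.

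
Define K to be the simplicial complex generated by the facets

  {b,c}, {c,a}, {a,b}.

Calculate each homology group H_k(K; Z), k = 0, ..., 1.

We work with the vertex ordering a < b < c. The simplices of K, each written with vertices in increasing order, are:

  0-simplices (3): a, b, c
  1-simplices (3): ab, ac, bc

Hence C_0 ≅ Z^3, C_1 ≅ Z^3.

Boundary ∂_1: C_1 → C_0 is given by ∂[p,q] = [q] − [p]. For instance
  ∂ab = b − a.
This gives a 3×3 integer matrix of rank 2; reducing to Smith normal form yields diagonal entries (1,1).

Reading off H_k = ker ∂_k / im ∂_{k+1}:

  H_0: rank C_0 − rank ∂_1 = 3 − 2 = 1, and the invariant factors of ∂_1 are all 1, so H_0 ≅ Z.
  H_1: rank ker ∂_1 − rank ∂_2 = (3 − 2) − 0 = 1, and there is no ∂_2, so H_1 ≅ Z.

H_0 = Z,  H_1 = Z.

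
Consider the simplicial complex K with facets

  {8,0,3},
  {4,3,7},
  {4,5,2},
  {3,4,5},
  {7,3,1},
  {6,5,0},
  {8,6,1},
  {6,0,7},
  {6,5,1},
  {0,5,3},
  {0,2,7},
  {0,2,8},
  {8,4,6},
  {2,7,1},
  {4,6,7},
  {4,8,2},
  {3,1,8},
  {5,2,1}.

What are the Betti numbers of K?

Take the total order 0 < 1 < 2 < 3 < 4 < 5 < 6 < 7 < 8 on the vertex set. Then K (dimension 2) consists of the simplices:

  0-simplices (9): [0], [1], [2], [3], [4], [5], [6], [7], [8]
  1-simplices (27): (27 of them)
  2-simplices (18): [0,2,7], [0,2,8], [0,3,5], [0,3,8], [0,5,6], [0,6,7], [1,2,5], [1,2,7], [1,3,7], [1,3,8], [1,5,6], [1,6,8], [2,4,5], [2,4,8], [3,4,5], [3,4,7], [4,6,7], [4,6,8]

so the chain groups are C_0 ≅ Z^9, C_1 ≅ Z^27, C_2 ≅ Z^18.

∂_1: C_1 → C_0 sends each edge [p,q] (with p < q) to q − p. For instance
  ∂[1,5] = [5] − [1].
As a 9×27 matrix over Z this has rank 8, with invariant factors (1,1,1,1,1,1,1,1).

∂_2: C_2 → C_1 acts by ∂[p,q,r] = [q,r] − [p,r] + [p,q]. For instance
  ∂[4,6,7] = [6,7] − [4,7] + [4,6],
  ∂[2,4,8] = [4,8] − [2,8] + [2,4].
The resulting 27×18 matrix has rank 17, and its Smith normal form has invariant factors (1,1,1,1,1,1,1,1,1,1,1,1,1,1,1,1,1).

Reading off H_k = ker ∂_k / im ∂_{k+1}:

  H_0: rank C_0 − rank ∂_1 = 9 − 8 = 1, and the invariant factors of ∂_1 are all 1, so H_0 = Z.
  H_1: rank ker ∂_1 − rank ∂_2 = (27 − 8) − 17 = 2, and the invariant factors of ∂_2 are all 1, so H_1 = Z^2.
  H_2: rank ker ∂_2 − rank ∂_3 = (18 − 17) − 0 = 1, and there is no ∂_3, so H_2 = Z.

Hence the Betti numbers are b_0 = 1, b_1 = 2, b_2 = 1.

b_0 = 1, b_1 = 2, b_2 = 1.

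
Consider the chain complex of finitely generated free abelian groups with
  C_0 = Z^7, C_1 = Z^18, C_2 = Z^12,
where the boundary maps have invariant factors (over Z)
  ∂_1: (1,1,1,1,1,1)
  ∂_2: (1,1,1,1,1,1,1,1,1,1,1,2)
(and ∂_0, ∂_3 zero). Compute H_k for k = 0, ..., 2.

H_0 = Z,  H_1 = Z/2,  H_2 = 0.

H_0: b_0 = 7 − 0 − 6 = 1; torsion from ∂_1 factors > 1: none. So H_0 = Z.
H_1: b_1 = 18 − 6 − 12 = 0; torsion from ∂_2 factors > 1: [2]. So H_1 = Z/2.
H_2: b_2 = 12 − 12 − 0 = 0; torsion from ∂_3 factors > 1: none. So H_2 = 0.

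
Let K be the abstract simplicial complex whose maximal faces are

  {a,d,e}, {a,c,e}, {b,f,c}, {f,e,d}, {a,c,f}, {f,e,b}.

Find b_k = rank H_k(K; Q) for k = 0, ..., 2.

Take the total order a < b < c < d < e < f on the vertex set. Then K (dimension 2) consists of the simplices:

  0-simplices (6): a, b, c, d, e, f
  1-simplices (12): ac, ad, ae, af, bc, be, bf, ce, cf, de, df, ef
  2-simplices (6): ace, acf, ade, bcf, bef, def

Hence C_0 ≅ Z^6, C_1 ≅ Z^12, C_2 ≅ Z^6.

∂_1: C_1 → C_0 is given by ∂[p,q] = [q] − [p]. For instance
  ∂bf = f − b.
The 6×12 boundary matrix has rank 5 and Smith normal form diag(1,1,1,1,1).

∂_2: C_2 → C_1 sends each 2-simplex [p,q,r] to [q,r] − [p,r] + [p,q]. For instance
  ∂bcf = cf − bf + bc,
  ∂acf = cf − af + ac.
The 12×6 boundary matrix has rank 6 and Smith normal form diag(1,1,1,1,1,1).

Reading off H_k = ker ∂_k / im ∂_{k+1}:

  H_0: rank C_0 − rank ∂_1 = 6 − 5 = 1, and the invariant factors of ∂_1 are all 1, so H_0 ≅ Z.
  H_1: rank ker ∂_1 − rank ∂_2 = (12 − 5) − 6 = 1, and the invariant factors of ∂_2 are all 1, so H_1 ≅ Z.
  H_2: rank ker ∂_2 − rank ∂_3 = (6 − 6) − 0 = 0, and there is no ∂_3, so H_2 ≅ 0.

Hence the Betti numbers are b_0 = 1, b_1 = 1, b_2 = 0.

b_0 = 1, b_1 = 1, b_2 = 0.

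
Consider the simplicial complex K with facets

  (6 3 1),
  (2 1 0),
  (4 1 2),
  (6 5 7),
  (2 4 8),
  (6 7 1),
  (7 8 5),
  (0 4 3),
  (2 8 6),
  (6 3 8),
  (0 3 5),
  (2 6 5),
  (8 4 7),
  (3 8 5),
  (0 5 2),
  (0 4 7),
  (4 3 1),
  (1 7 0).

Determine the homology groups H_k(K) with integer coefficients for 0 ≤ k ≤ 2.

Take the total order 0 < 1 < 2 < 3 < 4 < 5 < 6 < 7 < 8 on the vertex set. Then K (dimension 2) consists of the simplices:

  0-simplices (9): [0], [1], [2], [3], [4], [5], [6], [7], [8]
  1-simplices (27): (27 of them)
  2-simplices (18): [0,1,2], [0,1,7], [0,2,5], [0,3,4], [0,3,5], [0,4,7], [1,2,4], [1,3,4], [1,3,6], [1,6,7], [2,4,8], [2,5,6], [2,6,8], [3,5,8], [3,6,8], [4,7,8], [5,6,7], [5,7,8]

so the chain groups are C_0 ≅ Z^9, C_1 ≅ Z^27, C_2 ≅ Z^18.

∂_1: C_1 → C_0 maps an edge to its endpoints' difference, ∂[p,q] = q − p. For instance
  ∂[0,1] = [1] − [0].
The resulting 9×27 matrix has rank 8, and its Smith normal form has invariant factors (1,1,1,1,1,1,1,1).

Boundary ∂_2: C_2 → C_1 maps a triangle to the signed sum of its edges. For instance
  ∂[3,5,8] = [5,8] − [3,8] + [3,5],
  ∂[1,3,6] = [3,6] − [1,6] + [1,3].
This gives a 27×18 integer matrix of rank 18; reducing to Smith normal form yields diagonal entries (1,1,1,1,1,1,1,1,1,1,1,1,1,1,1,1,1,2).

Now H_k = ker ∂_k / im ∂_{k+1}, so:

  H_0: rank C_0 − rank ∂_1 = 9 − 8 = 1, and the invariant factors of ∂_1 are all 1, so H_0 ≅ Z.
  H_1: rank ker ∂_1 − rank ∂_2 = (27 − 8) − 18 = 1, and ∂_2 has invariant factor 2 > 1, so H_1 ≅ Z ⊕ Z/2Z.
  H_2: rank ker ∂_2 − rank ∂_3 = (18 − 18) − 0 = 0, and there is no ∂_3, so H_2 ≅ 0.

As a check, the Euler characteristic is 9 − 27 + 18 = 0, which agrees with 1 − 1 + 0 = 0.
(K is a triangulation of the Klein bottle.)

H_0 = Z,  H_1 = Z ⊕ Z/2Z,  H_2 = 0.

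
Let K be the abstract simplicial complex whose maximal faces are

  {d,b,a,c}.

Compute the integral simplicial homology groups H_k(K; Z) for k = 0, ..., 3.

H_0 ≅ Z,  H_1 = 0,  H_2 = 0,  H_3 = 0.

Fix the vertex order a < b < c < d and write every simplex with vertices in increasing order. Then dim K = 3 and the simplices of K are:

  0-simplices (4): a, b, c, d
  1-simplices (6): ab, ac, ad, bc, bd, cd
  2-simplices (4): abc, abd, acd, bcd
  3-simplices (1): abcd

giving chain groups C_0 ≅ Z^4, C_1 ≅ Z^6, C_2 ≅ Z^4, C_3 ≅ Z^1.

∂_1: C_1 → C_0 is given by ∂[p,q] = [q] − [p]. For instance
  ∂ad = d − a.
As a 4×6 matrix over Z this has rank 3, with invariant factors (1,1,1).

The boundary map ∂_2: C_2 → C_1 sends each 2-simplex [p,q,r] to [q,r] − [p,r] + [p,q]. For instance
  ∂abd = bd − ad + ab,
  ∂acd = cd − ad + ac.
This gives a 6×4 integer matrix of rank 3; reducing to Smith normal form yields diagonal entries (1,1,1).

The boundary map ∂_3: C_3 → C_2 sends each 3-simplex σ to the alternating sum Σ_i (−1)^i (σ with its i-th vertex removed). For instance
  ∂abcd = bcd − acd + abd − abc.
This gives a 4×1 integer matrix of rank 1; reducing to Smith normal form yields diagonal entries (1).

Reading off H_k = ker ∂_k / im ∂_{k+1}:

  H_0: rank C_0 − rank ∂_1 = 4 − 3 = 1, and the invariant factors of ∂_1 are all 1, so H_0 ≅ Z.
  H_1: rank ker ∂_1 − rank ∂_2 = (6 − 3) − 3 = 0, and the invariant factors of ∂_2 are all 1, so H_1 ≅ 0.
  H_2: rank ker ∂_2 − rank ∂_3 = (4 − 3) − 1 = 0, and the invariant factors of ∂_3 are all 1, so H_2 ≅ 0.
  H_3: rank ker ∂_3 − rank ∂_4 = (1 − 1) − 0 = 0, and there is no ∂_4, so H_3 ≅ 0.

(K is a triangulation of the 3-simplex.)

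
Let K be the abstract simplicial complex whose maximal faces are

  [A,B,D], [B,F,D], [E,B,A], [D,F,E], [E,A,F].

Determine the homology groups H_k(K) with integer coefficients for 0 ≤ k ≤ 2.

Fix the vertex order A < B < D < E < F and write every simplex with vertices in increasing order. Then dim K = 2 and the simplices of K are:

  0-simplices (5): A, B, D, E, F
  1-simplices (10): AB, AD, AE, AF, BD, BE, BF, DE, DF, EF
  2-simplices (5): ABD, ABE, AEF, BDF, DEF

giving chain groups C_0 ≅ Z^5, C_1 ≅ Z^10, C_2 ≅ Z^5.

∂_1: C_1 → C_0 maps an edge to its endpoints' difference, ∂[p,q] = q − p. For instance
  ∂DE = E − D.
As a 5×10 matrix over Z this has rank 4, with invariant factors (1,1,1,1).

Boundary ∂_2: C_2 → C_1 sends each 2-simplex [p,q,r] to [q,r] − [p,r] + [p,q]. For instance
  ∂BDF = DF − BF + BD,
  ∂DEF = EF − DF + DE.
As a 10×5 matrix over Z this has rank 5, with invariant factors (1,1,1,1,1).

From H_k ≅ ker(∂_k) / im(∂_{k+1}) we obtain:

  H_0: rank C_0 − rank ∂_1 = 5 − 4 = 1, and the invariant factors of ∂_1 are all 1, so H_0 = Z.
  H_1: rank ker ∂_1 − rank ∂_2 = (10 − 4) − 5 = 1, and the invariant factors of ∂_2 are all 1, so H_1 = Z.
  H_2: rank ker ∂_2 − rank ∂_3 = (5 − 5) − 0 = 0, and there is no ∂_3, so H_2 = 0.

H_0 ≅ Z,  H_1 ≅ Z,  H_2 = 0.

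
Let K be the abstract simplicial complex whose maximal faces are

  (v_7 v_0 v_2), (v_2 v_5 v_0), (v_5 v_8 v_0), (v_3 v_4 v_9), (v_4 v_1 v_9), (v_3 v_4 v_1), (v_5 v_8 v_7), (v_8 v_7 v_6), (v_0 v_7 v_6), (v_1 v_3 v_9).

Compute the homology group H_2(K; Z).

H_2 ≅ Z.

K has 10 vertices, 18 edges, 10 triangles.
rank ∂_2 = 9, rank ∂_3 = 0 ⇒ b_2 = 10 − 9 − 0 = 1. So H_2 ≅ Z.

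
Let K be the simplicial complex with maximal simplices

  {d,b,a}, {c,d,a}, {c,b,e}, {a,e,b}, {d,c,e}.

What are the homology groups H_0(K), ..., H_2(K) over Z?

H_0 ≅ Z,  H_1 ≅ Z,  H_2 = 0.

K has 5 vertices, 10 edges, 5 triangles.
rank ∂_0 = 0, rank ∂_1 = 4 ⇒ b_0 = 5 − 0 − 4 = 1; all invariant factors of ∂_1 are 1 so no torsion. So H_0 = Z.
rank ∂_1 = 4, rank ∂_2 = 5 ⇒ b_1 = 10 − 4 − 5 = 1; all invariant factors of ∂_2 are 1 so no torsion. So H_1 = Z.
rank ∂_2 = 5, rank ∂_3 = 0 ⇒ b_2 = 5 − 5 − 0 = 0. So H_2 = 0.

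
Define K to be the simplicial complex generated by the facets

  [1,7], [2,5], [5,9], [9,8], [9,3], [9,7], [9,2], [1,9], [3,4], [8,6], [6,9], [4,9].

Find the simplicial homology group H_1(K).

Fix the vertex order 1 < 2 < 3 < 4 < 5 < 6 < 7 < 8 < 9 and write every simplex with vertices in increasing order. Then dim K = 1 and the simplices of K are:

  0-simplices (9): [1], [2], [3], [4], [5], [6], [7], [8], [9]
  1-simplices (12): [1,7], [1,9], [2,5], [2,9], [3,4], [3,9], [4,9], [5,9], [6,8], [6,9], [7,9], [8,9]

Hence C_0 ≅ Z^9, C_1 ≅ Z^12.

The boundary map ∂_1: C_1 → C_0 maps an edge to its endpoints' difference, ∂[p,q] = q − p.
The resulting 9×12 matrix has rank 8, and its Smith normal form has invariant factors (1,1,1,1,1,1,1,1).

Now H_k = ker ∂_k / im ∂_{k+1}, so:

  H_1: rank ker ∂_1 − rank ∂_2 = (12 − 8) − 0 = 4, and there is no ∂_2, so H_1 = Z^4.

H_1 ≅ Z^4.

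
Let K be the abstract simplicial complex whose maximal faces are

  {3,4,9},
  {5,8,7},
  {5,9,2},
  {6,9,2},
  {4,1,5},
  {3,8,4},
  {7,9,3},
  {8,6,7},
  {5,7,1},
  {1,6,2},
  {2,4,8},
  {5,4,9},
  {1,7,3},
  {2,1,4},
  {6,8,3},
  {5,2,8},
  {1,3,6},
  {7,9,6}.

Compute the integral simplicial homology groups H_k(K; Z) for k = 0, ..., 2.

We work with the vertex ordering 1 < 2 < 3 < 4 < 5 < 6 < 7 < 8 < 9. The simplices of K, each written with vertices in increasing order, are:

  0-simplices (9): [1], [2], [3], [4], [5], [6], [7], [8], [9]
  1-simplices (27): (27 of them)
  2-simplices (18): [1,2,4], [1,2,6], [1,3,6], [1,3,7], [1,4,5], [1,5,7], [2,4,8], [2,5,8], [2,5,9], [2,6,9], [3,4,8], [3,4,9], [3,6,8], [3,7,9], [4,5,9], [5,7,8], [6,7,8], [6,7,9]

Hence C_0 ≅ Z^9, C_1 ≅ Z^27, C_2 ≅ Z^18.

The boundary map ∂_1: C_1 → C_0 is given by ∂[p,q] = [q] − [p].
As a 9×27 matrix over Z this has rank 8, with invariant factors (1,1,1,1,1,1,1,1).

Boundary ∂_2: C_2 → C_1 maps a triangle to the signed sum of its edges. For instance
  ∂[6,7,9] = [7,9] − [6,9] + [6,7],
  ∂[3,4,8] = [4,8] − [3,8] + [3,4].
The 27×18 boundary matrix has rank 18 and Smith normal form diag(1,1,1,1,1,1,1,1,1,1,1,1,1,1,1,1,1,2).

Reading off H_k = ker ∂_k / im ∂_{k+1}:

  H_0: rank C_0 − rank ∂_1 = 9 − 8 = 1, and the invariant factors of ∂_1 are all 1, so H_0 ≅ Z.
  H_1: rank ker ∂_1 − rank ∂_2 = (27 − 8) − 18 = 1, and ∂_2 has invariant factor 2 > 1, so H_1 ≅ Z ⊕ Z/2Z.
  H_2: rank ker ∂_2 − rank ∂_3 = (18 − 18) − 0 = 0, and there is no ∂_3, so H_2 ≅ 0.

(K is a triangulation of the Klein bottle.)

H_0 ≅ Z,  H_1 ≅ Z ⊕ Z/2Z,  H_2 = 0.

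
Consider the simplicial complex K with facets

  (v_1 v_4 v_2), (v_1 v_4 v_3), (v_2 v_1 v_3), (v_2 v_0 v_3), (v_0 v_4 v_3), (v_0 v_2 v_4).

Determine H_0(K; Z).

H_0 = Z.

Order the vertices as v_0 < v_1 < v_2 < v_3 < v_4. Listing each simplex with vertices in this order, K has dimension 2 with simplices:

  0-simplices (5): [v_0], [v_1], [v_2], [v_3], [v_4]
  1-simplices (9): [v_0,v_2], [v_0,v_3], [v_0,v_4], [v_1,v_2], [v_1,v_3], [v_1,v_4], [v_2,v_3], [v_2,v_4], [v_3,v_4]
  2-simplices (6): [v_0,v_2,v_3], [v_0,v_2,v_4], [v_0,v_3,v_4], [v_1,v_2,v_3], [v_1,v_2,v_4], [v_1,v_3,v_4]

Hence C_0 ≅ Z^5, C_1 ≅ Z^9, C_2 ≅ Z^6.

The boundary map ∂_1: C_1 → C_0 sends each edge [p,q] (with p < q) to q − p. For instance
  ∂[v_1,v_2] = [v_2] − [v_1].
The 5×9 boundary matrix has rank 4 and Smith normal form diag(1,1,1,1).

∂_2: C_2 → C_1 acts by ∂[p,q,r] = [q,r] − [p,r] + [p,q]. For instance
  ∂[v_0,v_2,v_4] = [v_2,v_4] − [v_0,v_4] + [v_0,v_2],
  ∂[v_0,v_2,v_3] = [v_2,v_3] − [v_0,v_3] + [v_0,v_2].
The resulting 9×6 matrix has rank 5, and its Smith normal form has invariant factors (1,1,1,1,1).

Computing H_k = (kernel of ∂_k) / (image of ∂_{k+1}):

  H_0: rank C_0 − rank ∂_1 = 5 − 4 = 1, and the invariant factors of ∂_1 are all 1, so H_0 ≅ Z.

(K is a triangulation of the 2-sphere S^2.)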